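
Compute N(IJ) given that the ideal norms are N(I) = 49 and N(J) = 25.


N(IJ) = N(I) * N(J)
= 49 * 25
= 1225

1225


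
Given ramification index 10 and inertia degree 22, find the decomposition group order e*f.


|D_P| = e * f
= 10 * 22
= 220

220


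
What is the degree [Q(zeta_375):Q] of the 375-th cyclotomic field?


The degree equals Euler's totient phi(375).
375 = 3 * 5^3
phi(375) = 200

200


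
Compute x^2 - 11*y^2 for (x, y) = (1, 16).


x^2 - d*y^2
= 1^2 - 11*16^2
= 1 - 2816
= -2815

-2815


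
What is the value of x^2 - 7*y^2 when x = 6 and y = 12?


x^2 - d*y^2
= 6^2 - 7*12^2
= 36 - 1008
= -972

-972


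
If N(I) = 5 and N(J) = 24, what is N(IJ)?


N(IJ) = N(I) * N(J)
= 5 * 24
= 120

120


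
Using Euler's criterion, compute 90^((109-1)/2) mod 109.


p = 109 is prime and the exponent is (p-1)/2 = 54, so by Euler's criterion 90^54 = (90/109) = +1 or -1 mod 109.
Compute by square-and-multiply:
  54 = 32 + 16 + 4 + 2 (binary 110110)
  Repeated squaring mod 109: 90^1 = 90, 90^2 = 34, 90^4 = 66, 90^8 = 105, 90^16 = 16, 90^32 = 38
  90^54 = 90^32 * 90^16 * 90^4 * 90^2 = 38 * 16 * 66 * 34 mod 109
    38 * 16 = 608 = 63 mod 109
    63 * 66 = 4158 = 16 mod 109
    16 * 34 = 544 = 108 mod 109
  90^54 = 108 mod 109
Result 108 = p - 1 = -1 mod 109: 90 is a quadratic non-residue mod 109. As a residue in [0, p-1] the value is 108.
90^54 mod 109 = 108

108


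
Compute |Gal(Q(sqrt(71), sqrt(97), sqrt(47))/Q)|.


The 3 square roots of distinct primes are multiplicatively independent over Q,
so [K:Q] = 2^3 and Gal(K/Q) is isomorphic to (Z/2Z)^3.
|Gal| = 2^3 = 8

8


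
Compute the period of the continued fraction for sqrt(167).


Run the CF algorithm for sqrt(167).
a_0 = floor(sqrt(167)) = 12; set m_0=0, q_0=1.
Recurrence: m' = q*a - m,  q' = (d - m'^2)/q,  a' = floor((a_0 + m')/q').
  step 1: m=12, q=23, a=1
  step 2: m=11, q=2, a=11
  step 3: m=11, q=23, a=1
  step 4: m=12, q=1, a=24
a_4 = 2*a_0 = 24, so the period closes here.
sqrt(167) = [12; 1, 11, 1, 24]
Period length = 4

4


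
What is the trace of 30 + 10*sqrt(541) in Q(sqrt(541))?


Tr(a + b*sqrt(d)) = (a + b*sqrt(d)) + (a - b*sqrt(d)) = 2a
= 2 * (30)
= 60

60


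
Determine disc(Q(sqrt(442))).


For K = Q(sqrt(d)) with d squarefree: disc(K) = d if d = 1 mod 4, and disc(K) = 4d if d = 2 or 3 mod 4.
Here d = 442, and d mod 4 = 2.
d = 2 mod 4, not 1 (O_K = Z[sqrt(d)]), so disc(K) = 4d = 4 * (442) = 1768

1768


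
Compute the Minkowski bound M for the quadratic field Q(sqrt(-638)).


d = -638, d mod 4 = 2, so disc(K) = 4d = -2552; |disc(K)| = 2552
Imaginary quadratic field, so n = 2, s = r2 = 1, r1 = 0
M = (n!/n^n) * (4/pi)^s * sqrt(|disc(K)|) = (2!/2^2) * (4/pi)^1 * sqrt(2552)
= 0.5 * 1.273240 * 50.517324
= 32.1603

32.1603


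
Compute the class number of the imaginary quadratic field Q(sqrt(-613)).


K = Q(sqrt(-613)). d mod 4 = 3, so D = disc(K) = 4d = -2452
h(K) equals the number of primitive reduced positive-definite forms (a, b, c) = a*x^2 + b*x*y + c*y^2 with b^2 - 4ac = D,
where reduced means |b| <= a <= c, with b >= 0 whenever |b| = a or a = c, and primitive means gcd(a, b, c) = 1.
Reduced forces 3a^2 <= |D| = 2452, so 1 <= a <= 28; b must have the parity of D, and c = (b^2 - D)/(4a) must be an integer >= a.
Enumerate a = 1..28, b in [-a, a]:
  a=1: (1, 0, 613)  [1]
  a=2: (2, 2, 307)  [1]
  a=3..10: none
  a=11: (11, -10, 58), (11, 10, 58)  [2]
  a=12..16: none
  a=17: (17, -8, 37), (17, 8, 37)  [2]
  a=18..21: none
  a=22: (22, -10, 29), (22, 10, 29)  [2]
  a=23: (23, -20, 31), (23, 20, 31)  [2]
  a=24..28: none
Total reduced forms: 1 + 1 + 2 + 2 + 2 + 2 = 10
h = 10

10


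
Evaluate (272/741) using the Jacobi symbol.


Compute (272/741) via quadratic reciprocity:
  pull out 2: (2/741) = -1  (since 741 mod 8 = 5)
  pull out 2: (2/741) = -1  (since 741 mod 8 = 5)
  pull out 2: (2/741) = -1  (since 741 mod 8 = 5)
  pull out 2: (2/741) = -1  (since 741 mod 8 = 5)
  reciprocity: (17/741) -> +(741/17)
  reduce: (10/17)
  pull out 2: (2/17) = +1  (since 17 mod 8 = 1)
  reciprocity: (5/17) -> +(17/5)
  reduce: (2/5)
  pull out 2: (2/5) = -1  (since 5 mod 8 = 5)
  (1/5) = 1
Product of signs = -1

-1


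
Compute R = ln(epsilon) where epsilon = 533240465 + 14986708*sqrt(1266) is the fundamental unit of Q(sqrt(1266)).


epsilon = 533240465 + 14986708*sqrt(1266)
= 1.0665e+09
R = ln(1.0665e+09)
= 20.7876

20.7876


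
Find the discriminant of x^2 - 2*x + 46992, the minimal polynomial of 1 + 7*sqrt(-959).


The element 1 + 7*sqrt(-959) has minimal polynomial:
x^2 - 2*x + 46992
Discriminant = (-2)^2 - 4*(46992)
= 4 - 187968
= -187964

-187964


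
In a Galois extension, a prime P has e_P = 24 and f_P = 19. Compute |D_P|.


|D_P| = e * f
= 24 * 19
= 456

456


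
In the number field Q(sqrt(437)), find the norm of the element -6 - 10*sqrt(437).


N(a + b*sqrt(d)) = a^2 - d*b^2
= (-6)^2 - (437)*(-10)^2
= 36 - 43700
= -43664

-43664


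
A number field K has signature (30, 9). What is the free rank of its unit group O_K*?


By Dirichlet's unit theorem:
rank = r1 + r2 - 1
= 30 + 9 - 1
= 38

38


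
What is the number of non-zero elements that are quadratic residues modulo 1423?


For prime p, the number of non-zero quadratic residues is (p-1)/2.
= (1423-1)/2
= 711

711


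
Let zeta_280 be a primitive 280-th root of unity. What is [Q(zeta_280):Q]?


The degree equals Euler's totient phi(280).
280 = 2^3 * 5 * 7
phi(280) = 96

96


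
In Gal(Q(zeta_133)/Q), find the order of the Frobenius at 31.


The Frobenius at p in Gal(Q(zeta_n)/Q) = (Z/nZ)* is the class of p, so its order is ord_133(31), the smallest k >= 1 with 31^k = 1 mod 133.
n = 133 = 7 * 19, phi(133) = 108; the order divides phi(n).
Divisors of 108: 1, 2, 3, 4, 6, 9, 12, 18, 27, 36, 54, 108
Repeated squaring mod 133: 31^1 = 31, 31^2 = 30, 31^4 = 102, 31^8 = 30, 31^16 = 102, 31^32 = 30, 31^64 = 102
Test divisors in increasing order:
  k=1: 31^1 = 31 mod 133
  k=2: 31^2 = 30 mod 133
  k=3: 31^3 = 30 * 31 = 132 mod 133
  k=4: 31^4 = 102 mod 133
  k=6: 31^6 = 102 * 30 = 1 mod 133  <- first divisor giving 1
Order = 6

6


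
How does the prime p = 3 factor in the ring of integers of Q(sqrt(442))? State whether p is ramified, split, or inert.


K = Q(sqrt(442)). Since d mod 4 = 2, disc(K) = 1768.
Check p | disc: 1768 mod 3 = 1.
p does not divide disc. Compute Legendre symbol (d/p):
1^((3-1)/2) mod 3 = 1
(d/p) = 1, so p splits: (p) = P*P' with e=1, f=1, g=2.
Therefore p is split.

split


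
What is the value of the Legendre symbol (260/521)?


p = 521 is prime, so compute (260/521) with the reciprocity algorithm (Jacobi-symbol steps: pull out 2s via (2/n), flip via reciprocity, reduce):
  pull out 2: (2/521) = +1  (since 521 mod 8 = 1)
  pull out 2: (2/521) = +1  (since 521 mod 8 = 1)
  reciprocity: (65/521) -> +(521/65)
  reduce: (1/65)
  (1/65) = 1
Product of signs = 1
(260/521) = 1

1


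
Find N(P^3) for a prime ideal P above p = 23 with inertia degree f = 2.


N(P^a) = p^(a*f)
= 23^(3*2)
= 23^6
= 148035889

148035889


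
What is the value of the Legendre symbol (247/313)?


p = 313 is prime, so compute (247/313) with the reciprocity algorithm (Jacobi-symbol steps: pull out 2s via (2/n), flip via reciprocity, reduce):
  reciprocity: (247/313) -> +(313/247)
  reduce: (66/247)
  pull out 2: (2/247) = +1  (since 247 mod 8 = 7)
  reciprocity: (33/247) -> +(247/33)
  reduce: (16/33)
  pull out 2: (2/33) = +1  (since 33 mod 8 = 1)
  pull out 2: (2/33) = +1  (since 33 mod 8 = 1)
  pull out 2: (2/33) = +1  (since 33 mod 8 = 1)
  pull out 2: (2/33) = +1  (since 33 mod 8 = 1)
  (1/33) = 1
Product of signs = 1
(247/313) = 1

1


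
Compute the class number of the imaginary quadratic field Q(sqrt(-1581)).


K = Q(sqrt(-1581)). d mod 4 = 3, so D = disc(K) = 4d = -6324
h(K) equals the number of primitive reduced positive-definite forms (a, b, c) = a*x^2 + b*x*y + c*y^2 with b^2 - 4ac = D,
where reduced means |b| <= a <= c, with b >= 0 whenever |b| = a or a = c, and primitive means gcd(a, b, c) = 1.
Reduced forces 3a^2 <= |D| = 6324, so 1 <= a <= 45; b must have the parity of D, and c = (b^2 - D)/(4a) must be an integer >= a.
Enumerate a = 1..45, b in [-a, a]:
  a=1: (1, 0, 1581)  [1]
  a=2: (2, 2, 791)  [1]
  a=3: (3, 0, 527)  [1]
  a=4: none
  a=5: (5, -4, 317), (5, 4, 317)  [2]
  a=6: (6, 6, 265)  [1]
  a=7: (7, -2, 226), (7, 2, 226)  [2]
  a=8..9: none
  a=10: (10, -6, 159), (10, 6, 159)  [2]
  a=11: (11, -10, 146), (11, 10, 146)  [2]
  a=12..13: none
  a=14: (14, -2, 113), (14, 2, 113)  [2]
  a=15: (15, -6, 106), (15, 6, 106)  [2]
  a=16: none
  a=17: (17, 0, 93)  [1]
  a=18..20: none
  a=21: (21, -12, 77), (21, 12, 77)  [2]
  a=22: (22, -10, 73), (22, 10, 73)  [2]
  a=23: (23, -22, 74), (23, 22, 74)  [2]
  a=24: none
  a=25: (25, -24, 69), (25, 24, 69)  [2]
  a=26..29: none
  a=30: (30, -6, 53), (30, 6, 53)  [2]
  a=31: (31, 0, 51)  [1]
  a=32: none
  a=33: (33, -12, 49), (33, 12, 49)  [2]
  a=34: (34, 34, 55)  [1]
  a=35: (35, -26, 50), (35, -16, 47), (35, 16, 47), (35, 26, 50)  [4]
  a=36: none
  a=37: (37, -22, 46), (37, 22, 46)  [2]
  a=38..40: none
  a=41: (41, 20, 41)  [1]
  a=42: (42, -30, 43), (42, 30, 43)  [2]
  a=43..45: none
Total reduced forms: 1 + 1 + 1 + 2 + 1 + 2 + 2 + 2 + 2 + 2 + 1 + 2 + 2 + 2 + 2 + 2 + 1 + 2 + 1 + 4 + 2 + 1 + 2 = 40
h = 40

40


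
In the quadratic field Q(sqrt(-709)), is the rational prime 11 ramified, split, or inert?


K = Q(sqrt(-709)). Since d mod 4 = 3, disc(K) = -2836.
Check p | disc: -2836 mod 11 = 2.
p does not divide disc. Compute Legendre symbol (d/p):
6^((11-1)/2) mod 11 = -1
(d/p) = -1, so p is inert: (p) stays prime with e=1, f=2, g=1.
Therefore p is inert.

inert


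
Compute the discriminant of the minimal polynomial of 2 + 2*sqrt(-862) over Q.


The element 2 + 2*sqrt(-862) has minimal polynomial:
x^2 - 4*x + 3452
Discriminant = (-4)^2 - 4*(3452)
= 16 - 13808
= -13792

-13792


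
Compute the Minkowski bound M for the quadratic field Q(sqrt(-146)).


d = -146, d mod 4 = 2, so disc(K) = 4d = -584; |disc(K)| = 584
Imaginary quadratic field, so n = 2, s = r2 = 1, r1 = 0
M = (n!/n^n) * (4/pi)^s * sqrt(|disc(K)|) = (2!/2^2) * (4/pi)^1 * sqrt(584)
= 0.5 * 1.273240 * 24.166092
= 15.3846

15.3846


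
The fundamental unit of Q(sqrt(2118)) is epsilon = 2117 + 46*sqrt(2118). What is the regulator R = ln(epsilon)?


epsilon = 2117 + 46*sqrt(2118)
= 4233.9998
R = ln(4233.9998)
= 8.3509

8.3509


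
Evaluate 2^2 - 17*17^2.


x^2 - d*y^2
= 2^2 - 17*17^2
= 4 - 4913
= -4909

-4909


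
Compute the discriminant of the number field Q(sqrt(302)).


For K = Q(sqrt(d)) with d squarefree: disc(K) = d if d = 1 mod 4, and disc(K) = 4d if d = 2 or 3 mod 4.
Here d = 302, and d mod 4 = 2.
d = 2 mod 4, not 1 (O_K = Z[sqrt(d)]), so disc(K) = 4d = 4 * (302) = 1208

1208


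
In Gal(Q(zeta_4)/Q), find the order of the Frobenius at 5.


The Frobenius at p in Gal(Q(zeta_n)/Q) = (Z/nZ)* is the class of p, so its order is ord_4(5), the smallest k >= 1 with 5^k = 1 mod 4.
n = 4 = 2^2, phi(4) = 2; the order divides phi(n).
Divisors of 2: 1, 2
Repeated squaring mod 4: 5^1 = 1, 5^2 = 1
Test divisors in increasing order:
  k=1: 5^1 = 1 mod 4  <- first divisor giving 1
Order = 1

1


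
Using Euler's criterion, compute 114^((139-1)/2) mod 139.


p = 139 is prime and the exponent is (p-1)/2 = 69, so by Euler's criterion 114^69 = (114/139) = +1 or -1 mod 139.
Compute by square-and-multiply:
  69 = 64 + 4 + 1 (binary 1000101)
  Repeated squaring mod 139: 114^1 = 114, 114^2 = 69, 114^4 = 35, 114^8 = 113, 114^16 = 120, 114^32 = 83, 114^64 = 78
  114^69 = 114^64 * 114^4 * 114^1 = 78 * 35 * 114 mod 139
    78 * 35 = 2730 = 89 mod 139
    89 * 114 = 10146 = 138 mod 139
  114^69 = 138 mod 139
Result 138 = p - 1 = -1 mod 139: 114 is a quadratic non-residue mod 139. As a residue in [0, p-1] the value is 138.
114^69 mod 139 = 138

138


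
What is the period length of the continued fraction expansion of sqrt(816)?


Run the CF algorithm for sqrt(816).
a_0 = floor(sqrt(816)) = 28; set m_0=0, q_0=1.
Recurrence: m' = q*a - m,  q' = (d - m'^2)/q,  a' = floor((a_0 + m')/q').
  step 1: m=28, q=32, a=1
  step 2: m=4, q=25, a=1
  step 3: m=21, q=15, a=3
  step 4: m=24, q=16, a=3
  step 5: m=24, q=15, a=3
  step 6: m=21, q=25, a=1
  step 7: m=4, q=32, a=1
  step 8: m=28, q=1, a=56
a_8 = 2*a_0 = 56, so the period closes here.
sqrt(816) = [28; 1, 1, 3, 3, 3, 1, 1, 56]
Period length = 8

8


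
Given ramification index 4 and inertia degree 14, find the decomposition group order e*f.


|D_P| = e * f
= 4 * 14
= 56

56


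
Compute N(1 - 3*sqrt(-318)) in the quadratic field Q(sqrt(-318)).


N(a + b*sqrt(d)) = a^2 - d*b^2
= (1)^2 - (-318)*(-3)^2
= 1 + 2862
= 2863

2863


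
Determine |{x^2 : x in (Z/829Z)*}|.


For prime p, the number of non-zero quadratic residues is (p-1)/2.
= (829-1)/2
= 414

414


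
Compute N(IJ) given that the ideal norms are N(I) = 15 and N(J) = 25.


N(IJ) = N(I) * N(J)
= 15 * 25
= 375

375


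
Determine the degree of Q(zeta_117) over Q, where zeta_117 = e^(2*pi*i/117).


The degree equals Euler's totient phi(117).
117 = 3^2 * 13
phi(117) = 72

72


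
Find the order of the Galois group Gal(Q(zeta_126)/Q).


|Gal(Q(zeta_126)/Q)| = phi(126)
= 36

36


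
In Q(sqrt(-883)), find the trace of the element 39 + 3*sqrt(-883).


Tr(a + b*sqrt(d)) = (a + b*sqrt(d)) + (a - b*sqrt(d)) = 2a
= 2 * (39)
= 78

78


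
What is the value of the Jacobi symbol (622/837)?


Compute (622/837) via quadratic reciprocity:
  pull out 2: (2/837) = -1  (since 837 mod 8 = 5)
  reciprocity: (311/837) -> +(837/311)
  reduce: (215/311)
  reciprocity: (215/311) -> -(311/215)
  reduce: (96/215)
  pull out 2: (2/215) = +1  (since 215 mod 8 = 7)
  pull out 2: (2/215) = +1  (since 215 mod 8 = 7)
  pull out 2: (2/215) = +1  (since 215 mod 8 = 7)
  pull out 2: (2/215) = +1  (since 215 mod 8 = 7)
  pull out 2: (2/215) = +1  (since 215 mod 8 = 7)
  reciprocity: (3/215) -> -(215/3)
  reduce: (2/3)
  pull out 2: (2/3) = -1  (since 3 mod 8 = 3)
  (1/3) = 1
Product of signs = 1

1


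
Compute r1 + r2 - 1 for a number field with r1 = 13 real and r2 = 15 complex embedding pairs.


By Dirichlet's unit theorem:
rank = r1 + r2 - 1
= 13 + 15 - 1
= 27

27


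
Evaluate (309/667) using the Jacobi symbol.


Compute (309/667) via quadratic reciprocity:
  reciprocity: (309/667) -> +(667/309)
  reduce: (49/309)
  reciprocity: (49/309) -> +(309/49)
  reduce: (15/49)
  reciprocity: (15/49) -> +(49/15)
  reduce: (4/15)
  pull out 2: (2/15) = +1  (since 15 mod 8 = 7)
  pull out 2: (2/15) = +1  (since 15 mod 8 = 7)
  (1/15) = 1
Product of signs = 1

1


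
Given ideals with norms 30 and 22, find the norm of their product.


N(IJ) = N(I) * N(J)
= 30 * 22
= 660

660


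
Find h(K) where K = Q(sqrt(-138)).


K = Q(sqrt(-138)). d mod 4 = 2, so D = disc(K) = 4d = -552
h(K) equals the number of primitive reduced positive-definite forms (a, b, c) = a*x^2 + b*x*y + c*y^2 with b^2 - 4ac = D,
where reduced means |b| <= a <= c, with b >= 0 whenever |b| = a or a = c, and primitive means gcd(a, b, c) = 1.
Reduced forces 3a^2 <= |D| = 552, so 1 <= a <= 13; b must have the parity of D, and c = (b^2 - D)/(4a) must be an integer >= a.
Enumerate a = 1..13, b in [-a, a]:
  a=1: (1, 0, 138)  [1]
  a=2: (2, 0, 69)  [1]
  a=3: (3, 0, 46)  [1]
  a=4..5: none
  a=6: (6, 0, 23)  [1]
  a=7: (7, -6, 21), (7, 6, 21)  [2]
  a=8..10: none
  a=11: (11, -8, 14), (11, 8, 14)  [2]
  a=12..13: none
Total reduced forms: 1 + 1 + 1 + 1 + 2 + 2 = 8
h = 8

8


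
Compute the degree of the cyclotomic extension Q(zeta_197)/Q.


The degree equals Euler's totient phi(197).
197 = 197
phi(197) = 196

196


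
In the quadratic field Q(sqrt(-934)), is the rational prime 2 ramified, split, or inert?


K = Q(sqrt(-934)). Since d mod 4 = 2, disc(K) = -3736.
Check p | disc: -3736 mod 2 = 0.
p divides disc, so p ramifies: (p) = P^2 with e=2, f=1, g=1.
Therefore p is ramified.

ramified


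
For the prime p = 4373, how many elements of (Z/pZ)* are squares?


For prime p, the number of non-zero quadratic residues is (p-1)/2.
= (4373-1)/2
= 2186

2186


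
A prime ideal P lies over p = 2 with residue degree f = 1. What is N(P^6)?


N(P^a) = p^(a*f)
= 2^(6*1)
= 2^6
= 64

64


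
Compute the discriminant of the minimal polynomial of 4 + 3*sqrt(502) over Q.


The element 4 + 3*sqrt(502) has minimal polynomial:
x^2 - 8*x - 4502
Discriminant = (-8)^2 - 4*(-4502)
= 64 + 18008
= 18072

18072


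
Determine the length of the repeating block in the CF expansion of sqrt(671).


Run the CF algorithm for sqrt(671).
a_0 = floor(sqrt(671)) = 25; set m_0=0, q_0=1.
Recurrence: m' = q*a - m,  q' = (d - m'^2)/q,  a' = floor((a_0 + m')/q').
  step 1: m=25, q=46, a=1
  step 2: m=21, q=5, a=9
  step 3: m=24, q=19, a=2
  step 4: m=14, q=25, a=1
  step 5: m=11, q=22, a=1
  step 6: m=11, q=25, a=1
  step 7: m=14, q=19, a=2
  step 8: m=24, q=5, a=9
  step 9: m=21, q=46, a=1
  step 10: m=25, q=1, a=50
a_10 = 2*a_0 = 50, so the period closes here.
sqrt(671) = [25; 1, 9, 2, 1, 1, 1, 2, 9, 1, 50]
Period length = 10

10


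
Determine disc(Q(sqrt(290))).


For K = Q(sqrt(d)) with d squarefree: disc(K) = d if d = 1 mod 4, and disc(K) = 4d if d = 2 or 3 mod 4.
Here d = 290, and d mod 4 = 2.
d = 2 mod 4, not 1 (O_K = Z[sqrt(d)]), so disc(K) = 4d = 4 * (290) = 1160

1160


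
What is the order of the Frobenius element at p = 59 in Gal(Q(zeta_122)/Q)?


The Frobenius at p in Gal(Q(zeta_n)/Q) = (Z/nZ)* is the class of p, so its order is ord_122(59), the smallest k >= 1 with 59^k = 1 mod 122.
n = 122 = 2 * 61, phi(122) = 60; the order divides phi(n).
Divisors of 60: 1, 2, 3, 4, 5, 6, 10, 12, 15, 20, 30, 60
Repeated squaring mod 122: 59^1 = 59, 59^2 = 65, 59^4 = 77, 59^8 = 73, 59^16 = 83, 59^32 = 57
Test divisors in increasing order:
  k=1: 59^1 = 59 mod 122
  k=2: 59^2 = 65 mod 122
  k=3: 59^3 = 65 * 59 = 53 mod 122
  k=4: 59^4 = 77 mod 122
  k=5: 59^5 = 77 * 59 = 29 mod 122
  k=6: 59^6 = 77 * 65 = 3 mod 122
  k=10: 59^10 = 73 * 65 = 109 mod 122
  k=12: 59^12 = 73 * 77 = 9 mod 122
  k=15: 59^15 = 73 * 77 * 65 * 59 = 111 mod 122
  k=20: 59^20 = 83 * 77 = 47 mod 122
  k=30: 59^30 = 83 * 73 * 77 * 65 = 121 mod 122
  k=60: 59^60 = 57 * 83 * 73 * 77 = 1 mod 122  <- first divisor giving 1
Order = 60

60


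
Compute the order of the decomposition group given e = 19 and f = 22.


|D_P| = e * f
= 19 * 22
= 418

418


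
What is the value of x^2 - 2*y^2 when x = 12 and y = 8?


x^2 - d*y^2
= 12^2 - 2*8^2
= 144 - 128
= 16

16


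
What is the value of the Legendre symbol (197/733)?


p = 733 is prime, so compute (197/733) with the reciprocity algorithm (Jacobi-symbol steps: pull out 2s via (2/n), flip via reciprocity, reduce):
  reciprocity: (197/733) -> +(733/197)
  reduce: (142/197)
  pull out 2: (2/197) = -1  (since 197 mod 8 = 5)
  reciprocity: (71/197) -> +(197/71)
  reduce: (55/71)
  reciprocity: (55/71) -> -(71/55)
  reduce: (16/55)
  pull out 2: (2/55) = +1  (since 55 mod 8 = 7)
  pull out 2: (2/55) = +1  (since 55 mod 8 = 7)
  pull out 2: (2/55) = +1  (since 55 mod 8 = 7)
  pull out 2: (2/55) = +1  (since 55 mod 8 = 7)
  (1/55) = 1
Product of signs = 1
(197/733) = 1

1


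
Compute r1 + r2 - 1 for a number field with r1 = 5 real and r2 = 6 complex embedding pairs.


By Dirichlet's unit theorem:
rank = r1 + r2 - 1
= 5 + 6 - 1
= 10

10


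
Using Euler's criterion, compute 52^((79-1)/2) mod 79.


p = 79 is prime and the exponent is (p-1)/2 = 39, so by Euler's criterion 52^39 = (52/79) = +1 or -1 mod 79.
Compute by square-and-multiply:
  39 = 32 + 4 + 2 + 1 (binary 100111)
  Repeated squaring mod 79: 52^1 = 52, 52^2 = 18, 52^4 = 8, 52^8 = 64, 52^16 = 67, 52^32 = 65
  52^39 = 52^32 * 52^4 * 52^2 * 52^1 = 65 * 8 * 18 * 52 mod 79
    65 * 8 = 520 = 46 mod 79
    46 * 18 = 828 = 38 mod 79
    38 * 52 = 1976 = 1 mod 79
  52^39 = 1 mod 79
Result 1: 52 is a quadratic residue mod 79.
52^39 mod 79 = 1

1


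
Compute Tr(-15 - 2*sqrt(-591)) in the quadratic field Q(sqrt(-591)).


Tr(a + b*sqrt(d)) = (a + b*sqrt(d)) + (a - b*sqrt(d)) = 2a
= 2 * (-15)
= -30

-30


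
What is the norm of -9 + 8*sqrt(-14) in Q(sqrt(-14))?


N(a + b*sqrt(d)) = a^2 - d*b^2
= (-9)^2 - (-14)*(8)^2
= 81 + 896
= 977

977


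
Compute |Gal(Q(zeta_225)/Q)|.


|Gal(Q(zeta_225)/Q)| = phi(225)
= 120

120


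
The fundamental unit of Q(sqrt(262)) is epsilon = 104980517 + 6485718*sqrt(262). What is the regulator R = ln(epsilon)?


epsilon = 104980517 + 6485718*sqrt(262)
= 2.0996e+08
R = ln(2.0996e+08)
= 19.1624

19.1624


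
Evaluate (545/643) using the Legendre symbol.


p = 643 is prime, so compute (545/643) with the reciprocity algorithm (Jacobi-symbol steps: pull out 2s via (2/n), flip via reciprocity, reduce):
  reciprocity: (545/643) -> +(643/545)
  reduce: (98/545)
  pull out 2: (2/545) = +1  (since 545 mod 8 = 1)
  reciprocity: (49/545) -> +(545/49)
  reduce: (6/49)
  pull out 2: (2/49) = +1  (since 49 mod 8 = 1)
  reciprocity: (3/49) -> +(49/3)
  reduce: (1/3)
  (1/3) = 1
Product of signs = 1
(545/643) = 1

1


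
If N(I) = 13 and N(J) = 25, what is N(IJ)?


N(IJ) = N(I) * N(J)
= 13 * 25
= 325

325


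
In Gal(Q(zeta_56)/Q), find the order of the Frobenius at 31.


The Frobenius at p in Gal(Q(zeta_n)/Q) = (Z/nZ)* is the class of p, so its order is ord_56(31), the smallest k >= 1 with 31^k = 1 mod 56.
n = 56 = 2^3 * 7, phi(56) = 24; the order divides phi(n).
Divisors of 24: 1, 2, 3, 4, 6, 8, 12, 24
Repeated squaring mod 56: 31^1 = 31, 31^2 = 9, 31^4 = 25, 31^8 = 9, 31^16 = 25
Test divisors in increasing order:
  k=1: 31^1 = 31 mod 56
  k=2: 31^2 = 9 mod 56
  k=3: 31^3 = 9 * 31 = 55 mod 56
  k=4: 31^4 = 25 mod 56
  k=6: 31^6 = 25 * 9 = 1 mod 56  <- first divisor giving 1
Order = 6

6


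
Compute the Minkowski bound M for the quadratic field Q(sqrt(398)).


d = 398, d mod 4 = 2, so disc(K) = 4d = 1592; |disc(K)| = 1592
Real quadratic field, so n = 2, s = r2 = 0, r1 = 2
M = (n!/n^n) * (4/pi)^s * sqrt(|disc(K)|) = (2!/2^2) * (4/pi)^0 * sqrt(1592)
= 0.5 * 1.000000 * 39.899875
= 19.9499

19.9499


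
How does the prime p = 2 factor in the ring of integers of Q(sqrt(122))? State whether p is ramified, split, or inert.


K = Q(sqrt(122)). Since d mod 4 = 2, disc(K) = 488.
Check p | disc: 488 mod 2 = 0.
p divides disc, so p ramifies: (p) = P^2 with e=2, f=1, g=1.
Therefore p is ramified.

ramified


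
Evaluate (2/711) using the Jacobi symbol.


Compute (2/711) via quadratic reciprocity:
  pull out 2: (2/711) = +1  (since 711 mod 8 = 7)
  (1/711) = 1
Product of signs = 1

1


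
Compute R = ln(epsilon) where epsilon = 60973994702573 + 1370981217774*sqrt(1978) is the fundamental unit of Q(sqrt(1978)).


epsilon = 60973994702573 + 1370981217774*sqrt(1978)
= 1.2195e+14
R = ln(1.2195e+14)
= 32.4346

32.4346


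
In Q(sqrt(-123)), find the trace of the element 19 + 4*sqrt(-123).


Tr(a + b*sqrt(d)) = (a + b*sqrt(d)) + (a - b*sqrt(d)) = 2a
= 2 * (19)
= 38

38


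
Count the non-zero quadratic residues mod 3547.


For prime p, the number of non-zero quadratic residues is (p-1)/2.
= (3547-1)/2
= 1773

1773


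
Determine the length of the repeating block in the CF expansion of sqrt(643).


Run the CF algorithm for sqrt(643).
a_0 = floor(sqrt(643)) = 25; set m_0=0, q_0=1.
Recurrence: m' = q*a - m,  q' = (d - m'^2)/q,  a' = floor((a_0 + m')/q').
  step 1: m=25, q=18, a=2
  step 2: m=11, q=29, a=1
  step 3: m=18, q=11, a=3
  step 4: m=15, q=38, a=1
  step 5: m=23, q=3, a=16
  step 6: m=25, q=6, a=8
  step 7: m=23, q=19, a=2
  step 8: m=15, q=22, a=1
  step 9: m=7, q=27, a=1
  step 10: m=20, q=9, a=5
  step 11: m=25, q=2, a=25
  step 12: m=25, q=9, a=5
  step 13: m=20, q=27, a=1
  step 14: m=7, q=22, a=1
  step 15: m=15, q=19, a=2
  step 16: m=23, q=6, a=8
  step 17: m=25, q=3, a=16
  step 18: m=23, q=38, a=1
  step 19: m=15, q=11, a=3
  step 20: m=18, q=29, a=1
  step 21: m=11, q=18, a=2
  step 22: m=25, q=1, a=50
a_22 = 2*a_0 = 50, so the period closes here.
sqrt(643) = [25; 2, 1, 3, 1, 16, 8, 2, 1, 1, 5, 25, 5, 1, 1, 2, 8, 16, 1, 3, 1, 2, 50]
Period length = 22

22


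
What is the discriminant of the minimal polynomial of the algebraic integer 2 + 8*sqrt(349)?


The element 2 + 8*sqrt(349) has minimal polynomial:
x^2 - 4*x - 22332
Discriminant = (-4)^2 - 4*(-22332)
= 16 + 89328
= 89344

89344


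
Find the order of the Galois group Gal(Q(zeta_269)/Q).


|Gal(Q(zeta_269)/Q)| = phi(269)
= 268

268


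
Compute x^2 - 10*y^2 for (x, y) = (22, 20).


x^2 - d*y^2
= 22^2 - 10*20^2
= 484 - 4000
= -3516

-3516


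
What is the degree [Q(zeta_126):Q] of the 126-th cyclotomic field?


The degree equals Euler's totient phi(126).
126 = 2 * 3^2 * 7
phi(126) = 36

36


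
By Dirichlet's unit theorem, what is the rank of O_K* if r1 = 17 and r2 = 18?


By Dirichlet's unit theorem:
rank = r1 + r2 - 1
= 17 + 18 - 1
= 34

34


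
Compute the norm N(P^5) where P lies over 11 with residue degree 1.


N(P^a) = p^(a*f)
= 11^(5*1)
= 11^5
= 161051

161051


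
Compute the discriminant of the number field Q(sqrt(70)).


For K = Q(sqrt(d)) with d squarefree: disc(K) = d if d = 1 mod 4, and disc(K) = 4d if d = 2 or 3 mod 4.
Here d = 70, and d mod 4 = 2.
d = 2 mod 4, not 1 (O_K = Z[sqrt(d)]), so disc(K) = 4d = 4 * (70) = 280

280


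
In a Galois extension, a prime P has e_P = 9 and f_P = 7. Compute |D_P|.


|D_P| = e * f
= 9 * 7
= 63

63


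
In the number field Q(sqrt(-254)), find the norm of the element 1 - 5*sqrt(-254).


N(a + b*sqrt(d)) = a^2 - d*b^2
= (1)^2 - (-254)*(-5)^2
= 1 + 6350
= 6351

6351


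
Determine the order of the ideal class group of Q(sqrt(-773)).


K = Q(sqrt(-773)). d mod 4 = 3, so D = disc(K) = 4d = -3092
h(K) equals the number of primitive reduced positive-definite forms (a, b, c) = a*x^2 + b*x*y + c*y^2 with b^2 - 4ac = D,
where reduced means |b| <= a <= c, with b >= 0 whenever |b| = a or a = c, and primitive means gcd(a, b, c) = 1.
Reduced forces 3a^2 <= |D| = 3092, so 1 <= a <= 32; b must have the parity of D, and c = (b^2 - D)/(4a) must be an integer >= a.
Enumerate a = 1..32, b in [-a, a]:
  a=1: (1, 0, 773)  [1]
  a=2: (2, 2, 387)  [1]
  a=3: (3, -2, 258), (3, 2, 258)  [2]
  a=4..5: none
  a=6: (6, -2, 129), (6, 2, 129)  [2]
  a=7: (7, -4, 111), (7, 4, 111)  [2]
  a=8: none
  a=9: (9, -2, 86), (9, 2, 86)  [2]
  a=10..13: none
  a=14: (14, -10, 57), (14, 10, 57)  [2]
  a=15..16: none
  a=17: (17, -6, 46), (17, 6, 46)  [2]
  a=18: (18, -2, 43), (18, 2, 43)  [2]
  a=19: (19, -10, 42), (19, 10, 42)  [2]
  a=20: none
  a=21: (21, -10, 38), (21, -4, 37), (21, 4, 37), (21, 10, 38)  [4]
  a=22: none
  a=23: (23, -6, 34), (23, 6, 34)  [2]
  a=24..26: none
  a=27: (27, -16, 31), (27, 16, 31)  [2]
  a=28..32: none
Total reduced forms: 1 + 1 + 2 + 2 + 2 + 2 + 2 + 2 + 2 + 2 + 4 + 2 + 2 = 26
h = 26

26


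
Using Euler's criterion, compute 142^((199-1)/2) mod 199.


p = 199 is prime and the exponent is (p-1)/2 = 99, so by Euler's criterion 142^99 = (142/199) = +1 or -1 mod 199.
Compute by square-and-multiply:
  99 = 64 + 32 + 2 + 1 (binary 1100011)
  Repeated squaring mod 199: 142^1 = 142, 142^2 = 65, 142^4 = 46, 142^8 = 126, 142^16 = 155, 142^32 = 145, 142^64 = 130
  142^99 = 142^64 * 142^32 * 142^2 * 142^1 = 130 * 145 * 65 * 142 mod 199
    130 * 145 = 18850 = 144 mod 199
    144 * 65 = 9360 = 7 mod 199
    7 * 142 = 994 = 198 mod 199
  142^99 = 198 mod 199
Result 198 = p - 1 = -1 mod 199: 142 is a quadratic non-residue mod 199. As a residue in [0, p-1] the value is 198.
142^99 mod 199 = 198

198


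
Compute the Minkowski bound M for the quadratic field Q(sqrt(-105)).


d = -105, d mod 4 = 3, so disc(K) = 4d = -420; |disc(K)| = 420
Imaginary quadratic field, so n = 2, s = r2 = 1, r1 = 0
M = (n!/n^n) * (4/pi)^s * sqrt(|disc(K)|) = (2!/2^2) * (4/pi)^1 * sqrt(420)
= 0.5 * 1.273240 * 20.493902
= 13.0468

13.0468


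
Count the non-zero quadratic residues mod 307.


For prime p, the number of non-zero quadratic residues is (p-1)/2.
= (307-1)/2
= 153

153


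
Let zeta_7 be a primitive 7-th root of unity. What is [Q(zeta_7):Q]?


The degree equals Euler's totient phi(7).
7 = 7
phi(7) = 6

6


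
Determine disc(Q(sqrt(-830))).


For K = Q(sqrt(d)) with d squarefree: disc(K) = d if d = 1 mod 4, and disc(K) = 4d if d = 2 or 3 mod 4.
Here d = -830, and d mod 4 = 2.
d = 2 mod 4, not 1 (O_K = Z[sqrt(d)]), so disc(K) = 4d = 4 * (-830) = -3320

-3320


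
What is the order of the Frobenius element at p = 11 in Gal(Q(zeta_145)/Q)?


The Frobenius at p in Gal(Q(zeta_n)/Q) = (Z/nZ)* is the class of p, so its order is ord_145(11), the smallest k >= 1 with 11^k = 1 mod 145.
n = 145 = 5 * 29, phi(145) = 112; the order divides phi(n).
Divisors of 112: 1, 2, 4, 7, 8, 14, 16, 28, 56, 112
Repeated squaring mod 145: 11^1 = 11, 11^2 = 121, 11^4 = 141, 11^8 = 16, 11^16 = 111, 11^32 = 141, 11^64 = 16
Test divisors in increasing order:
  k=1: 11^1 = 11 mod 145
  k=2: 11^2 = 121 mod 145
  k=4: 11^4 = 141 mod 145
  k=7: 11^7 = 141 * 121 * 11 = 41 mod 145
  k=8: 11^8 = 16 mod 145
  k=14: 11^14 = 16 * 141 * 121 = 86 mod 145
  k=16: 11^16 = 111 mod 145
  k=28: 11^28 = 111 * 16 * 141 = 1 mod 145  <- first divisor giving 1
Order = 28

28


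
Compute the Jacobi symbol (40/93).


Compute (40/93) via quadratic reciprocity:
  pull out 2: (2/93) = -1  (since 93 mod 8 = 5)
  pull out 2: (2/93) = -1  (since 93 mod 8 = 5)
  pull out 2: (2/93) = -1  (since 93 mod 8 = 5)
  reciprocity: (5/93) -> +(93/5)
  reduce: (3/5)
  reciprocity: (3/5) -> +(5/3)
  reduce: (2/3)
  pull out 2: (2/3) = -1  (since 3 mod 8 = 3)
  (1/3) = 1
Product of signs = 1

1


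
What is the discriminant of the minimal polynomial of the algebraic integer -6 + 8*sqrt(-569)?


The element -6 + 8*sqrt(-569) has minimal polynomial:
x^2 + 12*x + 36452
Discriminant = (12)^2 - 4*(36452)
= 144 - 145808
= -145664

-145664


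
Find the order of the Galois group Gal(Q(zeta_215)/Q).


|Gal(Q(zeta_215)/Q)| = phi(215)
= 168

168


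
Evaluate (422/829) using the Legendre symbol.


p = 829 is prime, so compute (422/829) with the reciprocity algorithm (Jacobi-symbol steps: pull out 2s via (2/n), flip via reciprocity, reduce):
  pull out 2: (2/829) = -1  (since 829 mod 8 = 5)
  reciprocity: (211/829) -> +(829/211)
  reduce: (196/211)
  pull out 2: (2/211) = -1  (since 211 mod 8 = 3)
  pull out 2: (2/211) = -1  (since 211 mod 8 = 3)
  reciprocity: (49/211) -> +(211/49)
  reduce: (15/49)
  reciprocity: (15/49) -> +(49/15)
  reduce: (4/15)
  pull out 2: (2/15) = +1  (since 15 mod 8 = 7)
  pull out 2: (2/15) = +1  (since 15 mod 8 = 7)
  (1/15) = 1
Product of signs = -1
(422/829) = -1

-1


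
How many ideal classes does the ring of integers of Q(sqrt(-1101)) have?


K = Q(sqrt(-1101)). d mod 4 = 3, so D = disc(K) = 4d = -4404
h(K) equals the number of primitive reduced positive-definite forms (a, b, c) = a*x^2 + b*x*y + c*y^2 with b^2 - 4ac = D,
where reduced means |b| <= a <= c, with b >= 0 whenever |b| = a or a = c, and primitive means gcd(a, b, c) = 1.
Reduced forces 3a^2 <= |D| = 4404, so 1 <= a <= 38; b must have the parity of D, and c = (b^2 - D)/(4a) must be an integer >= a.
Enumerate a = 1..38, b in [-a, a]:
  a=1: (1, 0, 1101)  [1]
  a=2: (2, 2, 551)  [1]
  a=3: (3, 0, 367)  [1]
  a=4: none
  a=5: (5, -4, 221), (5, 4, 221)  [2]
  a=6: (6, 6, 185)  [1]
  a=7..9: none
  a=10: (10, -6, 111), (10, 6, 111)  [2]
  a=11..12: none
  a=13: (13, -4, 85), (13, 4, 85)  [2]
  a=14: none
  a=15: (15, -6, 74), (15, 6, 74)  [2]
  a=16: none
  a=17: (17, -4, 65), (17, 4, 65)  [2]
  a=18: none
  a=19: (19, -2, 58), (19, 2, 58)  [2]
  a=20..22: none
  a=23: (23, -14, 50), (23, 14, 50)  [2]
  a=24: none
  a=25: (25, -14, 46), (25, 14, 46)  [2]
  a=26: (26, -22, 47), (26, 22, 47)  [2]
  a=27..28: none
  a=29: (29, -2, 38), (29, 2, 38)  [2]
  a=30: (30, -6, 37), (30, 6, 37)  [2]
  a=31..33: none
  a=34: (34, -30, 39), (34, 30, 39)  [2]
  a=35..38: none
Total reduced forms: 1 + 1 + 1 + 2 + 1 + 2 + 2 + 2 + 2 + 2 + 2 + 2 + 2 + 2 + 2 + 2 = 28
h = 28

28


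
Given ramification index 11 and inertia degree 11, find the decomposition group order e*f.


|D_P| = e * f
= 11 * 11
= 121

121


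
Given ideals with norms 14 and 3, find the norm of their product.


N(IJ) = N(I) * N(J)
= 14 * 3
= 42

42


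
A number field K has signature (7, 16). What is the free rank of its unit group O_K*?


By Dirichlet's unit theorem:
rank = r1 + r2 - 1
= 7 + 16 - 1
= 22

22


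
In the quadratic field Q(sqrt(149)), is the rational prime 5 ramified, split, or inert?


K = Q(sqrt(149)). Since d mod 4 = 1, disc(K) = 149.
Check p | disc: 149 mod 5 = 4.
p does not divide disc. Compute Legendre symbol (d/p):
4^((5-1)/2) mod 5 = 1
(d/p) = 1, so p splits: (p) = P*P' with e=1, f=1, g=2.
Therefore p is split.

split


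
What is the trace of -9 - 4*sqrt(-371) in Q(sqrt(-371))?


Tr(a + b*sqrt(d)) = (a + b*sqrt(d)) + (a - b*sqrt(d)) = 2a
= 2 * (-9)
= -18

-18


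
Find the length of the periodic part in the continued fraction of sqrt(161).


Run the CF algorithm for sqrt(161).
a_0 = floor(sqrt(161)) = 12; set m_0=0, q_0=1.
Recurrence: m' = q*a - m,  q' = (d - m'^2)/q,  a' = floor((a_0 + m')/q').
  step 1: m=12, q=17, a=1
  step 2: m=5, q=8, a=2
  step 3: m=11, q=5, a=4
  step 4: m=9, q=16, a=1
  step 5: m=7, q=7, a=2
  step 6: m=7, q=16, a=1
  step 7: m=9, q=5, a=4
  step 8: m=11, q=8, a=2
  step 9: m=5, q=17, a=1
  step 10: m=12, q=1, a=24
a_10 = 2*a_0 = 24, so the period closes here.
sqrt(161) = [12; 1, 2, 4, 1, 2, 1, 4, 2, 1, 24]
Period length = 10

10


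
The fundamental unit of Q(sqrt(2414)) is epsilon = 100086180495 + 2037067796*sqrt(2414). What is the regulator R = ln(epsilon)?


epsilon = 100086180495 + 2037067796*sqrt(2414)
= 2.0017e+11
R = ln(2.0017e+11)
= 26.0224

26.0224


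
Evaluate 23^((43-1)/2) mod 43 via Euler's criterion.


p = 43 is prime and the exponent is (p-1)/2 = 21, so by Euler's criterion 23^21 = (23/43) = +1 or -1 mod 43.
Compute by square-and-multiply:
  21 = 16 + 4 + 1 (binary 10101)
  Repeated squaring mod 43: 23^1 = 23, 23^2 = 13, 23^4 = 40, 23^8 = 9, 23^16 = 38
  23^21 = 23^16 * 23^4 * 23^1 = 38 * 40 * 23 mod 43
    38 * 40 = 1520 = 15 mod 43
    15 * 23 = 345 = 1 mod 43
  23^21 = 1 mod 43
Result 1: 23 is a quadratic residue mod 43.
23^21 mod 43 = 1

1


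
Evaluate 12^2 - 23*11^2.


x^2 - d*y^2
= 12^2 - 23*11^2
= 144 - 2783
= -2639

-2639


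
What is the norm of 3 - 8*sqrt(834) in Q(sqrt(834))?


N(a + b*sqrt(d)) = a^2 - d*b^2
= (3)^2 - (834)*(-8)^2
= 9 - 53376
= -53367

-53367


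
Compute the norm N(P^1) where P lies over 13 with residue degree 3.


N(P^a) = p^(a*f)
= 13^(1*3)
= 13^3
= 2197

2197


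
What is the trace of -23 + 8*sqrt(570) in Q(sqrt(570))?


Tr(a + b*sqrt(d)) = (a + b*sqrt(d)) + (a - b*sqrt(d)) = 2a
= 2 * (-23)
= -46

-46


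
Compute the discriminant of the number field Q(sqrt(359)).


For K = Q(sqrt(d)) with d squarefree: disc(K) = d if d = 1 mod 4, and disc(K) = 4d if d = 2 or 3 mod 4.
Here d = 359, and d mod 4 = 3.
d = 3 mod 4, not 1 (O_K = Z[sqrt(d)]), so disc(K) = 4d = 4 * (359) = 1436

1436


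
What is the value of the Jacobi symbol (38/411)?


Compute (38/411) via quadratic reciprocity:
  pull out 2: (2/411) = -1  (since 411 mod 8 = 3)
  reciprocity: (19/411) -> -(411/19)
  reduce: (12/19)
  pull out 2: (2/19) = -1  (since 19 mod 8 = 3)
  pull out 2: (2/19) = -1  (since 19 mod 8 = 3)
  reciprocity: (3/19) -> -(19/3)
  reduce: (1/3)
  (1/3) = 1
Product of signs = -1

-1


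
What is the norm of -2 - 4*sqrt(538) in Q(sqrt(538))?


N(a + b*sqrt(d)) = a^2 - d*b^2
= (-2)^2 - (538)*(-4)^2
= 4 - 8608
= -8604

-8604


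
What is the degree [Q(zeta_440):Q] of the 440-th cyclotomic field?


The degree equals Euler's totient phi(440).
440 = 2^3 * 5 * 11
phi(440) = 160

160


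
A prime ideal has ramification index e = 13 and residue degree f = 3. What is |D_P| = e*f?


|D_P| = e * f
= 13 * 3
= 39

39


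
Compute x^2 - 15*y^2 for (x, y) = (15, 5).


x^2 - d*y^2
= 15^2 - 15*5^2
= 225 - 375
= -150

-150


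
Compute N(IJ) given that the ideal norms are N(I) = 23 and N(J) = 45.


N(IJ) = N(I) * N(J)
= 23 * 45
= 1035

1035


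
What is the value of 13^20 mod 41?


p = 41 is prime and the exponent is (p-1)/2 = 20, so by Euler's criterion 13^20 = (13/41) = +1 or -1 mod 41.
Compute by square-and-multiply:
  20 = 16 + 4 (binary 10100)
  Repeated squaring mod 41: 13^1 = 13, 13^2 = 5, 13^4 = 25, 13^8 = 10, 13^16 = 18
  13^20 = 13^16 * 13^4 = 18 * 25 mod 41
    18 * 25 = 450 = 40 mod 41
  13^20 = 40 mod 41
Result 40 = p - 1 = -1 mod 41: 13 is a quadratic non-residue mod 41. As a residue in [0, p-1] the value is 40.
13^20 mod 41 = 40

40


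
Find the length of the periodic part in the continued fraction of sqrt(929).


Run the CF algorithm for sqrt(929).
a_0 = floor(sqrt(929)) = 30; set m_0=0, q_0=1.
Recurrence: m' = q*a - m,  q' = (d - m'^2)/q,  a' = floor((a_0 + m')/q').
  step 1: m=30, q=29, a=2
  step 2: m=28, q=5, a=11
  step 3: m=27, q=40, a=1
  step 4: m=13, q=19, a=2
  step 5: m=25, q=16, a=3
  step 6: m=23, q=25, a=2
  step 7: m=27, q=8, a=7
  step 8: m=29, q=11, a=5
  step 9: m=26, q=23, a=2
  step 10: m=20, q=23, a=2
  step 11: m=26, q=11, a=5
  step 12: m=29, q=8, a=7
  step 13: m=27, q=25, a=2
  step 14: m=23, q=16, a=3
  step 15: m=25, q=19, a=2
  step 16: m=13, q=40, a=1
  step 17: m=27, q=5, a=11
  step 18: m=28, q=29, a=2
  step 19: m=30, q=1, a=60
a_19 = 2*a_0 = 60, so the period closes here.
sqrt(929) = [30; 2, 11, 1, 2, 3, 2, 7, 5, 2, 2, 5, 7, 2, 3, 2, 1, 11, 2, 60]
Period length = 19

19


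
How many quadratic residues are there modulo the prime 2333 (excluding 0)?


For prime p, the number of non-zero quadratic residues is (p-1)/2.
= (2333-1)/2
= 1166

1166


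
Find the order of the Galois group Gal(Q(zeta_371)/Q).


|Gal(Q(zeta_371)/Q)| = phi(371)
= 312

312


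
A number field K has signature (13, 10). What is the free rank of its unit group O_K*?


By Dirichlet's unit theorem:
rank = r1 + r2 - 1
= 13 + 10 - 1
= 22

22


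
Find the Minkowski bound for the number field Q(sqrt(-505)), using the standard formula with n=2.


d = -505, d mod 4 = 3, so disc(K) = 4d = -2020; |disc(K)| = 2020
Imaginary quadratic field, so n = 2, s = r2 = 1, r1 = 0
M = (n!/n^n) * (4/pi)^s * sqrt(|disc(K)|) = (2!/2^2) * (4/pi)^1 * sqrt(2020)
= 0.5 * 1.273240 * 44.944410
= 28.6125

28.6125


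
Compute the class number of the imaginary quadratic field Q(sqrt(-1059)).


K = Q(sqrt(-1059)). d mod 4 = 1, so D = disc(K) = d = -1059
h(K) equals the number of primitive reduced positive-definite forms (a, b, c) = a*x^2 + b*x*y + c*y^2 with b^2 - 4ac = D,
where reduced means |b| <= a <= c, with b >= 0 whenever |b| = a or a = c, and primitive means gcd(a, b, c) = 1.
Reduced forces 3a^2 <= |D| = 1059, so 1 <= a <= 18; b must have the parity of D, and c = (b^2 - D)/(4a) must be an integer >= a.
Enumerate a = 1..18, b in [-a, a]:
  a=1: (1, 1, 265)  [1]
  a=2: none
  a=3: (3, 3, 89)  [1]
  a=4: none
  a=5: (5, -1, 53), (5, 1, 53)  [2]
  a=6..14: none
  a=15: (15, -9, 19), (15, 9, 19)  [2]
  a=16..18: none
Total reduced forms: 1 + 1 + 2 + 2 = 6
h = 6

6


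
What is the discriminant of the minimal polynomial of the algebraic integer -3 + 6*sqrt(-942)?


The element -3 + 6*sqrt(-942) has minimal polynomial:
x^2 + 6*x + 33921
Discriminant = (6)^2 - 4*(33921)
= 36 - 135684
= -135648

-135648


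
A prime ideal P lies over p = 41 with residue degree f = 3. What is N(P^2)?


N(P^a) = p^(a*f)
= 41^(2*3)
= 41^6
= 4750104241

4750104241


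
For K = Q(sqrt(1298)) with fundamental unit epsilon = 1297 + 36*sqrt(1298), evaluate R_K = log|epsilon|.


epsilon = 1297 + 36*sqrt(1298)
= 2593.9996
R = ln(2593.9996)
= 7.8610

7.8610


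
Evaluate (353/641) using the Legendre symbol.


p = 641 is prime, so compute (353/641) with the reciprocity algorithm (Jacobi-symbol steps: pull out 2s via (2/n), flip via reciprocity, reduce):
  reciprocity: (353/641) -> +(641/353)
  reduce: (288/353)
  pull out 2: (2/353) = +1  (since 353 mod 8 = 1)
  pull out 2: (2/353) = +1  (since 353 mod 8 = 1)
  pull out 2: (2/353) = +1  (since 353 mod 8 = 1)
  pull out 2: (2/353) = +1  (since 353 mod 8 = 1)
  pull out 2: (2/353) = +1  (since 353 mod 8 = 1)
  reciprocity: (9/353) -> +(353/9)
  reduce: (2/9)
  pull out 2: (2/9) = +1  (since 9 mod 8 = 1)
  (1/9) = 1
Product of signs = 1
(353/641) = 1

1
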